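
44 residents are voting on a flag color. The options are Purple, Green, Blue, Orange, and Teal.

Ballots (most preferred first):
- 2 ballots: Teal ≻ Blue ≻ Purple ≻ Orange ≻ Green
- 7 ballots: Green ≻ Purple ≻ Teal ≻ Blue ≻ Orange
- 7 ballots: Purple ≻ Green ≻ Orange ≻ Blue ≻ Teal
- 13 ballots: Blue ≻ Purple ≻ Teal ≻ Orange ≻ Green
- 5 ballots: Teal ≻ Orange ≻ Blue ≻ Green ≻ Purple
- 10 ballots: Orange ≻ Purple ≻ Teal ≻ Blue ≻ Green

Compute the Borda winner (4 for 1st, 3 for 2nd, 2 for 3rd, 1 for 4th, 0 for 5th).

Purple

Purple: 2×2 + 7×3 + 7×4 + 13×3 + 5×0 + 10×3 = 122
Green: 2×0 + 7×4 + 7×3 + 13×0 + 5×1 + 10×0 = 54
Blue: 2×3 + 7×1 + 7×1 + 13×4 + 5×2 + 10×1 = 92
Orange: 2×1 + 7×0 + 7×2 + 13×1 + 5×3 + 10×4 = 84
Teal: 2×4 + 7×2 + 7×0 + 13×2 + 5×4 + 10×2 = 88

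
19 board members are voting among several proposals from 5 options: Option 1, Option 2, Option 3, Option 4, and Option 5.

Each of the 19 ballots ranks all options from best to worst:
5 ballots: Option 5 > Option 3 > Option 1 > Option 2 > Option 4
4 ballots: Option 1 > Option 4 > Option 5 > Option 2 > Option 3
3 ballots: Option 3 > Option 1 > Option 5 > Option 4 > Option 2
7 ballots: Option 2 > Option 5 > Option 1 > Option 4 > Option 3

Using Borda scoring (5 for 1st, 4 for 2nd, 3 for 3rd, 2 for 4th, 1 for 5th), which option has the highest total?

Option 5

Option 1: 5×3 + 4×5 + 3×4 + 7×3 = 68
Option 2: 5×2 + 4×2 + 3×1 + 7×5 = 56
Option 3: 5×4 + 4×1 + 3×5 + 7×1 = 46
Option 4: 5×1 + 4×4 + 3×2 + 7×2 = 41
Option 5: 5×5 + 4×3 + 3×3 + 7×4 = 74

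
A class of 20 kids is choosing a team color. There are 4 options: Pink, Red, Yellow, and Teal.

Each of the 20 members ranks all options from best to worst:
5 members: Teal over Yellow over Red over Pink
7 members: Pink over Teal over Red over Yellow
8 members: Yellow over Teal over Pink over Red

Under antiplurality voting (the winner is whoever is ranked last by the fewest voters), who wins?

Last-place votes: Pink 5, Red 8, Yellow 7, Teal 0.

Teal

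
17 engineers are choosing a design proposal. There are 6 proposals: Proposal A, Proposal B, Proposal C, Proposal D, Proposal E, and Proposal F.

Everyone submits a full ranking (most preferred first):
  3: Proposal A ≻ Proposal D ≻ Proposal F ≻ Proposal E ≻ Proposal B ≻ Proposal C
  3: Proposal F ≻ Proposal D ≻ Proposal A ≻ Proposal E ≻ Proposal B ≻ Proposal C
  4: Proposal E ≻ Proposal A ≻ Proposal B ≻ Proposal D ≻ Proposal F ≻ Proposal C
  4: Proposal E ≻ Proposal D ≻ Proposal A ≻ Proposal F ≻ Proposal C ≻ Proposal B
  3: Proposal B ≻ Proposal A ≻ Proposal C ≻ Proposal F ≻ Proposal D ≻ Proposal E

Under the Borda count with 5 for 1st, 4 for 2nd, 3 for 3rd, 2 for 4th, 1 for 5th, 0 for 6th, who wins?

Proposal A: 3×5 + 3×3 + 4×4 + 4×3 + 3×4 = 64
Proposal B: 3×1 + 3×1 + 4×3 + 4×0 + 3×5 = 33
Proposal C: 3×0 + 3×0 + 4×0 + 4×1 + 3×3 = 13
Proposal D: 3×4 + 3×4 + 4×2 + 4×4 + 3×1 = 51
Proposal E: 3×2 + 3×2 + 4×5 + 4×5 + 3×0 = 52
Proposal F: 3×3 + 3×5 + 4×1 + 4×2 + 3×2 = 42

Proposal A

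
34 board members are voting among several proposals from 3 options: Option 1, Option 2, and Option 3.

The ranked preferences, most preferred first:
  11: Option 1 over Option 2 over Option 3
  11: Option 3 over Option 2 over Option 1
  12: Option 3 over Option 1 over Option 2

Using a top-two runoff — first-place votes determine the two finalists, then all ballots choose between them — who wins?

Option 3

Round 1 first-place votes: Option 1 11, Option 2 0, Option 3 23. Option 3 and Option 1 advance.
Runoff: Option 3 is ranked above Option 1 on 23 ballots, Option 1 above Option 3 on 11.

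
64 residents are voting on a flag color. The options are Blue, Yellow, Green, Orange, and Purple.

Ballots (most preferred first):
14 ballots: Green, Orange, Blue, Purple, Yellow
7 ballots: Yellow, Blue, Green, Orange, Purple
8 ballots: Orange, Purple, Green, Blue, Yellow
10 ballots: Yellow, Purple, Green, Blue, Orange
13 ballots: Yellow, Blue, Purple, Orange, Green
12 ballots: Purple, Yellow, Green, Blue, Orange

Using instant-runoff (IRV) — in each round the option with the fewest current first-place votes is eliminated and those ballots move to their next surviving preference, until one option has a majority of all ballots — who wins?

Round 1: Blue 0, Yellow 30, Green 14, Orange 8, Purple 12. Blue eliminated.
Round 2: Yellow 30, Green 14, Orange 8, Purple 12. Orange eliminated.
Round 3: Yellow 30, Green 14, Purple 20. Green eliminated.
Round 4: Yellow 30, Purple 34. Purple has a majority (≥33).

Purple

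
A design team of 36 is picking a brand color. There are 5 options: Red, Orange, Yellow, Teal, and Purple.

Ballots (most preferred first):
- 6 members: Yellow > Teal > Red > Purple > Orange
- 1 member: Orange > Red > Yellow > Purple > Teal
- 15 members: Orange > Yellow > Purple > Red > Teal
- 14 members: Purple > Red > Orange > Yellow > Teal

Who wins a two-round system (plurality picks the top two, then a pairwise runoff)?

Purple

Round 1 first-place votes: Red 0, Orange 16, Yellow 6, Teal 0, Purple 14. Orange and Purple advance.
Runoff: Orange is ranked above Purple on 16 ballots, Purple above Orange on 20.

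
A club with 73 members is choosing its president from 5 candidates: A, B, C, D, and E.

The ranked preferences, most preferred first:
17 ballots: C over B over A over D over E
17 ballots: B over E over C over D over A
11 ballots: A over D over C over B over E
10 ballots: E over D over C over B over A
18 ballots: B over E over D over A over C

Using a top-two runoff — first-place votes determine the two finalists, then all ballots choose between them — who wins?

Round 1 first-place votes: A 11, B 35, C 17, D 0, E 10. B and C advance.
Runoff: B is ranked above C on 35 ballots, C above B on 38.

C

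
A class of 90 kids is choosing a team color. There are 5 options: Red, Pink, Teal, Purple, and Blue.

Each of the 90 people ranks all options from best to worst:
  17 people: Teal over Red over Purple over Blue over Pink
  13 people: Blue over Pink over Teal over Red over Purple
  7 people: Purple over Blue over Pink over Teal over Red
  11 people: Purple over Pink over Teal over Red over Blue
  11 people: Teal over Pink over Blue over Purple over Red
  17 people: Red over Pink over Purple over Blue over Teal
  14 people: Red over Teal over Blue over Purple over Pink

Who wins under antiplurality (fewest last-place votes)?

Last-place votes: Red 18, Pink 31, Teal 17, Purple 13, Blue 11.

Blue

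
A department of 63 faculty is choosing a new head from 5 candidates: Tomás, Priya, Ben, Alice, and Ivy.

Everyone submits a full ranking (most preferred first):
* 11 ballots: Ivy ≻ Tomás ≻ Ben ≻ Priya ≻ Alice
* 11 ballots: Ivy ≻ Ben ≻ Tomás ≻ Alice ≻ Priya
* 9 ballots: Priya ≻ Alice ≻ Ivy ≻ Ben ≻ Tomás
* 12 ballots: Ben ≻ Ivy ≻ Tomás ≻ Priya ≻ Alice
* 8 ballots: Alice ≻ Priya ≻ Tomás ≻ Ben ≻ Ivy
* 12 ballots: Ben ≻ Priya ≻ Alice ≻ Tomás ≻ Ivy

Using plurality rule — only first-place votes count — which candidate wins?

Ben

First-place votes: Tomás 0, Priya 9, Ben 24, Alice 8, Ivy 22.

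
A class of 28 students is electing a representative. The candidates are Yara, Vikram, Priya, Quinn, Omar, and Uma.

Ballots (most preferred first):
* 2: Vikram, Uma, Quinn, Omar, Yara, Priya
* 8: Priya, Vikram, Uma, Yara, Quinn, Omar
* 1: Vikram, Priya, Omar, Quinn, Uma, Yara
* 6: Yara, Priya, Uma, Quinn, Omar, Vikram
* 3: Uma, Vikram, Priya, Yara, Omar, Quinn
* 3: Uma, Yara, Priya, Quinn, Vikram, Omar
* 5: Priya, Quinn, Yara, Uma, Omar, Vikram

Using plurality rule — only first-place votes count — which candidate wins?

First-place votes: Yara 6, Vikram 3, Priya 13, Quinn 0, Omar 0, Uma 6.

Priya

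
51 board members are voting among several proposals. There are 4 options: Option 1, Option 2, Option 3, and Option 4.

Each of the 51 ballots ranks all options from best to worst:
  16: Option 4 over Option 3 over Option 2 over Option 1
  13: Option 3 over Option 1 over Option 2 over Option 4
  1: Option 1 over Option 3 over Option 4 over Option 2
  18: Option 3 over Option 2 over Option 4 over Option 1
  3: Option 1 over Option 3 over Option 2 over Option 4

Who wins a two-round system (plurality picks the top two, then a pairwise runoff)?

Round 1 first-place votes: Option 1 4, Option 2 0, Option 3 31, Option 4 16. Option 3 and Option 4 advance.
Runoff: Option 3 is ranked above Option 4 on 35 ballots, Option 4 above Option 3 on 16.

Option 3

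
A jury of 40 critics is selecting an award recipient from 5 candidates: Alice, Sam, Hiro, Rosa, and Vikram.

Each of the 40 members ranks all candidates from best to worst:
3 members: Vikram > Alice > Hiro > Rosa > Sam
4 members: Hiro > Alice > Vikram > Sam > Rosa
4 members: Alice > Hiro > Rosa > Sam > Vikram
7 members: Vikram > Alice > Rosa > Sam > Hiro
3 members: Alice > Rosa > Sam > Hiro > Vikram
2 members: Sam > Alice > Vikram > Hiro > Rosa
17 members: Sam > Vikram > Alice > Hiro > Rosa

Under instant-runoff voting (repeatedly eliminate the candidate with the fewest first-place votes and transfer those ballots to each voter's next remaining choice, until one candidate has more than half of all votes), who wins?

Alice

Round 1: Alice 7, Sam 19, Hiro 4, Rosa 0, Vikram 10. Rosa eliminated.
Round 2: Alice 7, Sam 19, Hiro 4, Vikram 10. Hiro eliminated.
Round 3: Alice 11, Sam 19, Vikram 10. Vikram eliminated.
Round 4: Alice 21, Sam 19. Alice has a majority (≥21).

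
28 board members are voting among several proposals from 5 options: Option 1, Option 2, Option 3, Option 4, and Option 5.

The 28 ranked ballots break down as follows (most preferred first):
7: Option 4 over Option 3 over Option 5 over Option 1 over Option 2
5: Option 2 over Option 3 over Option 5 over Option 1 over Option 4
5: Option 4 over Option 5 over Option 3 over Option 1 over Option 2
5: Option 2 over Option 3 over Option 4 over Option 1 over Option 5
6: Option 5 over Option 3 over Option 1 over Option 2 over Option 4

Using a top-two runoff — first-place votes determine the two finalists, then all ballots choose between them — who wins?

Round 1 first-place votes: Option 1 0, Option 2 10, Option 3 0, Option 4 12, Option 5 6. Option 4 and Option 2 advance.
Runoff: Option 4 is ranked above Option 2 on 12 ballots, Option 2 above Option 4 on 16.

Option 2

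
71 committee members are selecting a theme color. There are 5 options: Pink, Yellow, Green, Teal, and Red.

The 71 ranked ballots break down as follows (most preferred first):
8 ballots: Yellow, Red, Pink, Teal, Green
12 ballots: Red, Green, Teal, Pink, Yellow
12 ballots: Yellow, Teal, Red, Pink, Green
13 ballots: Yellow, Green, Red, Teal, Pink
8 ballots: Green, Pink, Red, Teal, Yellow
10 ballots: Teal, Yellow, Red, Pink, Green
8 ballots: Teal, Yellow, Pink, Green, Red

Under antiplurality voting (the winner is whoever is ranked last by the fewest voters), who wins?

Last-place votes: Pink 13, Yellow 20, Green 30, Teal 0, Red 8.

Teal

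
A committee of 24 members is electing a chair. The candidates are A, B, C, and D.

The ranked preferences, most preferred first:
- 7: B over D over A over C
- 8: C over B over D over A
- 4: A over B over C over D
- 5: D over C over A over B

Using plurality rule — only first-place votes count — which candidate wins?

First-place votes: A 4, B 7, C 8, D 5.

C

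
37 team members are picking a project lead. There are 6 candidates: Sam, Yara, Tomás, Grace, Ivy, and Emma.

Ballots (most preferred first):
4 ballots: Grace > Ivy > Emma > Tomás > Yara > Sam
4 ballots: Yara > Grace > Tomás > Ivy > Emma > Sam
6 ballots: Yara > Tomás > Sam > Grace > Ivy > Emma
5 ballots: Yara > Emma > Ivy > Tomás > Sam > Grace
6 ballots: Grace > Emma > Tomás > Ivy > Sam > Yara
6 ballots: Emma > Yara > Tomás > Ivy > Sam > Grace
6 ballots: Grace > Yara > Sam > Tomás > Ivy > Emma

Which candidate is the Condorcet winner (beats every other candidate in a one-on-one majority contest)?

Yara vs Sam: 31–6
Yara vs Tomás: 27–10
Yara vs Grace: 21–16
Yara vs Ivy: 27–10
Yara vs Emma: 21–16
Yara beats every other candidate.

Yara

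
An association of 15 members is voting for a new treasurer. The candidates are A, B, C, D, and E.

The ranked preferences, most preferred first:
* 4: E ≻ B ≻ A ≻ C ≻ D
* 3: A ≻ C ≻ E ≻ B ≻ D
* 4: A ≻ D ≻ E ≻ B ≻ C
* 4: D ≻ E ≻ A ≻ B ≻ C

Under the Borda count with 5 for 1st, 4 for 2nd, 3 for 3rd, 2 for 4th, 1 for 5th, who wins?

A

A: 4×3 + 3×5 + 4×5 + 4×3 = 59
B: 4×4 + 3×2 + 4×2 + 4×2 = 38
C: 4×2 + 3×4 + 4×1 + 4×1 = 28
D: 4×1 + 3×1 + 4×4 + 4×5 = 43
E: 4×5 + 3×3 + 4×3 + 4×4 = 57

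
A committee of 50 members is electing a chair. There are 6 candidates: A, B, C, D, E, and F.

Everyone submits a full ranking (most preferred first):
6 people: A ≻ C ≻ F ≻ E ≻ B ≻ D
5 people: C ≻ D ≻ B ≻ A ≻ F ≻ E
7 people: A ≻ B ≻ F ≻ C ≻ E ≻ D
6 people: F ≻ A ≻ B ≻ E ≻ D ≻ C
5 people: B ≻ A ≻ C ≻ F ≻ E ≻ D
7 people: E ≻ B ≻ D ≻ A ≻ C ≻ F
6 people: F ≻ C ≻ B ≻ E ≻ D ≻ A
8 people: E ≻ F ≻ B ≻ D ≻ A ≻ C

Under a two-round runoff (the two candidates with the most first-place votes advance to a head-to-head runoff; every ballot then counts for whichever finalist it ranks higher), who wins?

Round 1 first-place votes: A 13, B 5, C 5, D 0, E 15, F 12. E and A advance.
Runoff: E is ranked above A on 21 ballots, A above E on 29.

A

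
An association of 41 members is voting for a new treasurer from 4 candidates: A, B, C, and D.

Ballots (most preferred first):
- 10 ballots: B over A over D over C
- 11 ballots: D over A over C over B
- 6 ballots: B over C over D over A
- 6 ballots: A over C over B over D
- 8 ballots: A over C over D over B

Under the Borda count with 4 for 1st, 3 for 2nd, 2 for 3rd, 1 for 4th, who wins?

A: 10×3 + 11×3 + 6×1 + 6×4 + 8×4 = 125
B: 10×4 + 11×1 + 6×4 + 6×2 + 8×1 = 95
C: 10×1 + 11×2 + 6×3 + 6×3 + 8×3 = 92
D: 10×2 + 11×4 + 6×2 + 6×1 + 8×2 = 98

A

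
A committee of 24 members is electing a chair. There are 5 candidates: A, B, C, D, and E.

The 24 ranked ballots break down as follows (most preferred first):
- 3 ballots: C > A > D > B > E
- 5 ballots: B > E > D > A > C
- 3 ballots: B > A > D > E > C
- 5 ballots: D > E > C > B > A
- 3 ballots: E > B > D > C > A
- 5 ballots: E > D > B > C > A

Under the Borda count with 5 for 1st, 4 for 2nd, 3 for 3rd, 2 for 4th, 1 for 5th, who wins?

E

A: 3×4 + 5×2 + 3×4 + 5×1 + 3×1 + 5×1 = 47
B: 3×2 + 5×5 + 3×5 + 5×2 + 3×4 + 5×3 = 83
C: 3×5 + 5×1 + 3×1 + 5×3 + 3×2 + 5×2 = 54
D: 3×3 + 5×3 + 3×3 + 5×5 + 3×3 + 5×4 = 87
E: 3×1 + 5×4 + 3×2 + 5×4 + 3×5 + 5×5 = 89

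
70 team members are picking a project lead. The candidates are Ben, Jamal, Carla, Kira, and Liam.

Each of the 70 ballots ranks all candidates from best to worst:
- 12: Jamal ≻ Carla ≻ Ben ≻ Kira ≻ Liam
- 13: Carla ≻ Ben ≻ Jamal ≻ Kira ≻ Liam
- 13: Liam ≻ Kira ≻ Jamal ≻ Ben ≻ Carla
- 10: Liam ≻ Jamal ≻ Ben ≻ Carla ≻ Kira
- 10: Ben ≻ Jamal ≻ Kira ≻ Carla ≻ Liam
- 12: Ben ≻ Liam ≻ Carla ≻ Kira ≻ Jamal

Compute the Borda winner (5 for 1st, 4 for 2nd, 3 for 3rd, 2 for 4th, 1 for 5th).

Ben: 12×3 + 13×4 + 13×2 + 10×3 + 10×5 + 12×5 = 254
Jamal: 12×5 + 13×3 + 13×3 + 10×4 + 10×4 + 12×1 = 230
Carla: 12×4 + 13×5 + 13×1 + 10×2 + 10×2 + 12×3 = 202
Kira: 12×2 + 13×2 + 13×4 + 10×1 + 10×3 + 12×2 = 166
Liam: 12×1 + 13×1 + 13×5 + 10×5 + 10×1 + 12×4 = 198

Ben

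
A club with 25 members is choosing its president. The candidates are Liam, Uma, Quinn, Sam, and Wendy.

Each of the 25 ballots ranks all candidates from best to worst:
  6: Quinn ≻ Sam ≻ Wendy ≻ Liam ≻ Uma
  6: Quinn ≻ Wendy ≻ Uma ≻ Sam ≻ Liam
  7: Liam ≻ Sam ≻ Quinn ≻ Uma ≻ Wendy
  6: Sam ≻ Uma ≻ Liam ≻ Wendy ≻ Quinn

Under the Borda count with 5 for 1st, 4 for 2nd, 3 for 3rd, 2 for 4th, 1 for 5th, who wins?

Liam: 6×2 + 6×1 + 7×5 + 6×3 = 71
Uma: 6×1 + 6×3 + 7×2 + 6×4 = 62
Quinn: 6×5 + 6×5 + 7×3 + 6×1 = 87
Sam: 6×4 + 6×2 + 7×4 + 6×5 = 94
Wendy: 6×3 + 6×4 + 7×1 + 6×2 = 61

Sam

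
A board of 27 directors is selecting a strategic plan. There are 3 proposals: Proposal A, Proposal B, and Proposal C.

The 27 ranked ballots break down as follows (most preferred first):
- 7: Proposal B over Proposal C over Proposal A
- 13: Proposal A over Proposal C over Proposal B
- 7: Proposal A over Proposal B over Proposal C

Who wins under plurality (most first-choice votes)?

First-place votes: Proposal A 20, Proposal B 7, Proposal C 0.

Proposal A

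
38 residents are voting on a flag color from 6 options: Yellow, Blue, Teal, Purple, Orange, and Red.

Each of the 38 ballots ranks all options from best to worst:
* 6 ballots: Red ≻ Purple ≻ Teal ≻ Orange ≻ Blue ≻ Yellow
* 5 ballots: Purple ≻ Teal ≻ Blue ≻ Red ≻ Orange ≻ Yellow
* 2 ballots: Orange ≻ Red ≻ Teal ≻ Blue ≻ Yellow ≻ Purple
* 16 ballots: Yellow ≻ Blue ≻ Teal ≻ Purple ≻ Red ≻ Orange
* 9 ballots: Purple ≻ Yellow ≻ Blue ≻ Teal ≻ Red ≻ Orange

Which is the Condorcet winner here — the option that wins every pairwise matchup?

Purple

Purple vs Yellow: 20–18
Purple vs Blue: 20–18
Purple vs Teal: 20–18
Purple vs Orange: 36–2
Purple vs Red: 30–8
Purple beats every other option.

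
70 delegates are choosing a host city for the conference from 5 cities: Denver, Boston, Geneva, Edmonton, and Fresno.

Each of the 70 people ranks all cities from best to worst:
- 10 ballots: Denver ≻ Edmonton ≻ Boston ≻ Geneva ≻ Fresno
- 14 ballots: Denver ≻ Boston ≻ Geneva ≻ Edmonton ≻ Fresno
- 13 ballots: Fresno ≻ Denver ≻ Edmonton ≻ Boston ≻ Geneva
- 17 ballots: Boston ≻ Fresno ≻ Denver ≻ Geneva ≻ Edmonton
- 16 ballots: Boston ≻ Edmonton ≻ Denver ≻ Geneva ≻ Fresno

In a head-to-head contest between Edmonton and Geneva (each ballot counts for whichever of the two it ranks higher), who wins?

Edmonton is ranked above Geneva on 39 ballots; Geneva above Edmonton on 31.

Edmonton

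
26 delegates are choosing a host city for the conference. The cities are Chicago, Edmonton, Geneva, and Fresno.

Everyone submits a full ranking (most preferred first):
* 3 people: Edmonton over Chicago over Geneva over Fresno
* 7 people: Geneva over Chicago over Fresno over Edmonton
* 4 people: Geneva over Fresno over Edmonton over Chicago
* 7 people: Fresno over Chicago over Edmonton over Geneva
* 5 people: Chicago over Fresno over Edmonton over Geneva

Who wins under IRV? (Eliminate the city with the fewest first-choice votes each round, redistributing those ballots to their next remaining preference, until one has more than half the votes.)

Chicago

Round 1: Chicago 5, Edmonton 3, Geneva 11, Fresno 7. Edmonton eliminated.
Round 2: Chicago 8, Geneva 11, Fresno 7. Fresno eliminated.
Round 3: Chicago 15, Geneva 11. Chicago has a majority (≥14).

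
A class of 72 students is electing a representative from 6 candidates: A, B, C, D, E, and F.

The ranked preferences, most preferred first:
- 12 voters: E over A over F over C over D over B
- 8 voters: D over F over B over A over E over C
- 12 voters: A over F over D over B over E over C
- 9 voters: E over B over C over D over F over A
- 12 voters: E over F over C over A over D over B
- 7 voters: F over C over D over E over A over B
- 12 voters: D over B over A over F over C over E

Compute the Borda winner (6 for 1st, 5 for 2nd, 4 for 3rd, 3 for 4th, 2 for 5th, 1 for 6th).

A: 12×5 + 8×3 + 12×6 + 9×1 + 12×3 + 7×2 + 12×4 = 263
B: 12×1 + 8×4 + 12×3 + 9×5 + 12×1 + 7×1 + 12×5 = 204
C: 12×3 + 8×1 + 12×1 + 9×4 + 12×4 + 7×5 + 12×2 = 199
D: 12×2 + 8×6 + 12×4 + 9×3 + 12×2 + 7×4 + 12×6 = 271
E: 12×6 + 8×2 + 12×2 + 9×6 + 12×6 + 7×3 + 12×1 = 271
F: 12×4 + 8×5 + 12×5 + 9×2 + 12×5 + 7×6 + 12×3 = 304

F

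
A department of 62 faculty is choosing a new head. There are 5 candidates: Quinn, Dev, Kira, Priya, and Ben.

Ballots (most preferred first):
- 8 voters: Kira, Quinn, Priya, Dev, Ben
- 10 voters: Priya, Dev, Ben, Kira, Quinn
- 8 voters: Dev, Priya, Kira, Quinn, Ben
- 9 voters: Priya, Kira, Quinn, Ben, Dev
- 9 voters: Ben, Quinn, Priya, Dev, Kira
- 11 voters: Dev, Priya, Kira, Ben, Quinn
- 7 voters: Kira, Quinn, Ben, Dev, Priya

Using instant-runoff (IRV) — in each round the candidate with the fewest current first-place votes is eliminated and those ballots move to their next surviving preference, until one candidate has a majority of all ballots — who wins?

Round 1: Quinn 0, Dev 19, Kira 15, Priya 19, Ben 9. Quinn eliminated.
Round 2: Dev 19, Kira 15, Priya 19, Ben 9. Ben eliminated.
Round 3: Dev 19, Kira 15, Priya 28. Kira eliminated.
Round 4: Dev 26, Priya 36. Priya has a majority (≥32).

Priya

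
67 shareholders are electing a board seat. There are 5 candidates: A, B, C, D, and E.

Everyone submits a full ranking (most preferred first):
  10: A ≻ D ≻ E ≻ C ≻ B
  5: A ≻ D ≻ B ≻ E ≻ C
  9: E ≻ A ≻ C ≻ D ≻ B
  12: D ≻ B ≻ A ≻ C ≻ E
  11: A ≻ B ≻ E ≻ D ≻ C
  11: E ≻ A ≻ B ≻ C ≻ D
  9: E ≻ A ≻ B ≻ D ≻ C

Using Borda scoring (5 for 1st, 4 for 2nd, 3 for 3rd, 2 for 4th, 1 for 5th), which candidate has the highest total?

A: 10×5 + 5×5 + 9×4 + 12×3 + 11×5 + 11×4 + 9×4 = 282
B: 10×1 + 5×3 + 9×1 + 12×4 + 11×4 + 11×3 + 9×3 = 186
C: 10×2 + 5×1 + 9×3 + 12×2 + 11×1 + 11×2 + 9×1 = 118
D: 10×4 + 5×4 + 9×2 + 12×5 + 11×2 + 11×1 + 9×2 = 189
E: 10×3 + 5×2 + 9×5 + 12×1 + 11×3 + 11×5 + 9×5 = 230

A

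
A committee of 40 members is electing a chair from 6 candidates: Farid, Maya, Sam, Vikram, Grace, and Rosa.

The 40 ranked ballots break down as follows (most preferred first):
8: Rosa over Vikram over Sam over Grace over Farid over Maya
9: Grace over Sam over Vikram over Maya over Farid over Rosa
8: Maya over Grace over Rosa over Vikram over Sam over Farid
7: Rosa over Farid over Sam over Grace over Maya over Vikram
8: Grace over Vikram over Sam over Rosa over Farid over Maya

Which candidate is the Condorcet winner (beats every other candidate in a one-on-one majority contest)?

Grace

Grace vs Farid: 33–7
Grace vs Maya: 32–8
Grace vs Sam: 25–15
Grace vs Vikram: 32–8
Grace vs Rosa: 25–15
Grace beats every other candidate.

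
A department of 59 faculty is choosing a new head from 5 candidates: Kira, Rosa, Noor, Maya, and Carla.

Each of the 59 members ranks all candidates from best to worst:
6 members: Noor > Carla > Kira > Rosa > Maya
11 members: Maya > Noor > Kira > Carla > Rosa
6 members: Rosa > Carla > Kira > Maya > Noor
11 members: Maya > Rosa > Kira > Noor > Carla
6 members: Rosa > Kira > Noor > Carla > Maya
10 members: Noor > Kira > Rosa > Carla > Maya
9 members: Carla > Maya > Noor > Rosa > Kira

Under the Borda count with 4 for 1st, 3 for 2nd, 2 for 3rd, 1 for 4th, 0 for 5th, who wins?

Kira: 6×2 + 11×2 + 6×2 + 11×2 + 6×3 + 10×3 + 9×0 = 116
Rosa: 6×1 + 11×0 + 6×4 + 11×3 + 6×4 + 10×2 + 9×1 = 116
Noor: 6×4 + 11×3 + 6×0 + 11×1 + 6×2 + 10×4 + 9×2 = 138
Maya: 6×0 + 11×4 + 6×1 + 11×4 + 6×0 + 10×0 + 9×3 = 121
Carla: 6×3 + 11×1 + 6×3 + 11×0 + 6×1 + 10×1 + 9×4 = 99

Noor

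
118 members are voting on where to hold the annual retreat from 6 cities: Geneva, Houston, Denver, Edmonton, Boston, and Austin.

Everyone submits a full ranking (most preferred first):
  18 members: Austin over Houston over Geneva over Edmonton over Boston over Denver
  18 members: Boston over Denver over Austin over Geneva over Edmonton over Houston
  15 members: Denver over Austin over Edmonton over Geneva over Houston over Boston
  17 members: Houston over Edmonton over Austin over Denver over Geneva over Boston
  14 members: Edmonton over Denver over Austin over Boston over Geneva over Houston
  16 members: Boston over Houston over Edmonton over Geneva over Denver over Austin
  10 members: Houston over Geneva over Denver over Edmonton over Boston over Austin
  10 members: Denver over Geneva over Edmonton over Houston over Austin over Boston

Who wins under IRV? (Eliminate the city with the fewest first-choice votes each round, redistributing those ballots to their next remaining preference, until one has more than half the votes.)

Round 1: Geneva 0, Houston 27, Denver 25, Edmonton 14, Boston 34, Austin 18. Geneva eliminated.
Round 2: Houston 27, Denver 25, Edmonton 14, Boston 34, Austin 18. Edmonton eliminated.
Round 3: Houston 27, Denver 39, Boston 34, Austin 18. Austin eliminated.
Round 4: Houston 45, Denver 39, Boston 34. Boston eliminated.
Round 5: Houston 61, Denver 57. Houston has a majority (≥60).

Houston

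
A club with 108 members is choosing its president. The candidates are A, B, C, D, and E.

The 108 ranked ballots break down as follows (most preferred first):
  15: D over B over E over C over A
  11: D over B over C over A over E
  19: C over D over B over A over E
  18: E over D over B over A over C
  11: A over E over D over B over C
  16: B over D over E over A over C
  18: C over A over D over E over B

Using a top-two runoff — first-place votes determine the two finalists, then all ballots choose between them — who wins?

D

Round 1 first-place votes: A 11, B 16, C 37, D 26, E 18. C and D advance.
Runoff: C is ranked above D on 37 ballots, D above C on 71.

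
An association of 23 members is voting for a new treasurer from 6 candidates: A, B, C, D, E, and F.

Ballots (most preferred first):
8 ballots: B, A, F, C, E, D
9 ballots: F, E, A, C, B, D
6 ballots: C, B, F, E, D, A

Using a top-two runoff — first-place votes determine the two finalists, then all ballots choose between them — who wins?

B

Round 1 first-place votes: A 0, B 8, C 6, D 0, E 0, F 9. F and B advance.
Runoff: F is ranked above B on 9 ballots, B above F on 14.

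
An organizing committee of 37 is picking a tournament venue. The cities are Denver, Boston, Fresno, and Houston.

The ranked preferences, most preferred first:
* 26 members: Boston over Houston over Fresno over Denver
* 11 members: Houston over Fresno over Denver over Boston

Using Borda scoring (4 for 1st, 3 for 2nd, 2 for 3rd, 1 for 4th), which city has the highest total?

Houston

Denver: 26×1 + 11×2 = 48
Boston: 26×4 + 11×1 = 115
Fresno: 26×2 + 11×3 = 85
Houston: 26×3 + 11×4 = 122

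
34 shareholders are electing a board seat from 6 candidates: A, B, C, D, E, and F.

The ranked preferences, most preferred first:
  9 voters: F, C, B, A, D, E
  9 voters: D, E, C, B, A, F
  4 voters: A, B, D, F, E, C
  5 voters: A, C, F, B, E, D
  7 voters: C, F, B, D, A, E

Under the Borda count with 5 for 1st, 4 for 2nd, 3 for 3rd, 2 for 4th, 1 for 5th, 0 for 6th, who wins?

A: 9×2 + 9×1 + 4×5 + 5×5 + 7×1 = 79
B: 9×3 + 9×2 + 4×4 + 5×2 + 7×3 = 92
C: 9×4 + 9×3 + 4×0 + 5×4 + 7×5 = 118
D: 9×1 + 9×5 + 4×3 + 5×0 + 7×2 = 80
E: 9×0 + 9×4 + 4×1 + 5×1 + 7×0 = 45
F: 9×5 + 9×0 + 4×2 + 5×3 + 7×4 = 96

C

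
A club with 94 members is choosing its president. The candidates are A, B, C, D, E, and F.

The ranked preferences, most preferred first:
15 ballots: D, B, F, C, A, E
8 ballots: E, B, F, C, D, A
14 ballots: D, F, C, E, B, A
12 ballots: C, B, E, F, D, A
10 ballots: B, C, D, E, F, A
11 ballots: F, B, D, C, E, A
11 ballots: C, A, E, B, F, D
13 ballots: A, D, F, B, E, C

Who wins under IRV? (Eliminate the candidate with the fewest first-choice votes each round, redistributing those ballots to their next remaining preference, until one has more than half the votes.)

Round 1: A 13, B 10, C 23, D 29, E 8, F 11. E eliminated.
Round 2: A 13, B 18, C 23, D 29, F 11. F eliminated.
Round 3: A 13, B 29, C 23, D 29. A eliminated.
Round 4: B 29, C 23, D 42. C eliminated.
Round 5: B 52, D 42. B has a majority (≥48).

B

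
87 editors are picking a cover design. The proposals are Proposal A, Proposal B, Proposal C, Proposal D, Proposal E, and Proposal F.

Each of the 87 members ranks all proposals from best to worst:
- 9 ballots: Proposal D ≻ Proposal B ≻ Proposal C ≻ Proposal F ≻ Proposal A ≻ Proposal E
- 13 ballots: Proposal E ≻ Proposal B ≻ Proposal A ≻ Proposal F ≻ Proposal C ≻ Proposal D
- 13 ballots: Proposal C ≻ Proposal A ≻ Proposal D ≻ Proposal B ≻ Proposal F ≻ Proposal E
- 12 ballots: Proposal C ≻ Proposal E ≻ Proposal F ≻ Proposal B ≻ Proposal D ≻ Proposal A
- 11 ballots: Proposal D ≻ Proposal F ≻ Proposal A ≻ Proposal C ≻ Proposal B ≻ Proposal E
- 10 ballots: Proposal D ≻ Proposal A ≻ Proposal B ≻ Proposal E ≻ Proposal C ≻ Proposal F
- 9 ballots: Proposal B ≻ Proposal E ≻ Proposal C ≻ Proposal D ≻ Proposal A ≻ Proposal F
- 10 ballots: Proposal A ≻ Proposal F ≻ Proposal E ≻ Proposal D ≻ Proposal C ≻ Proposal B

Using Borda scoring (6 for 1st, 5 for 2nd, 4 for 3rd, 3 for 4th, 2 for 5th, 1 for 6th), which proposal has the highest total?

Proposal D

Proposal A: 9×2 + 13×4 + 13×5 + 12×1 + 11×4 + 10×5 + 9×2 + 10×6 = 319
Proposal B: 9×5 + 13×5 + 13×3 + 12×3 + 11×2 + 10×4 + 9×6 + 10×1 = 311
Proposal C: 9×4 + 13×2 + 13×6 + 12×6 + 11×3 + 10×2 + 9×4 + 10×2 = 321
Proposal D: 9×6 + 13×1 + 13×4 + 12×2 + 11×6 + 10×6 + 9×3 + 10×3 = 326
Proposal E: 9×1 + 13×6 + 13×1 + 12×5 + 11×1 + 10×3 + 9×5 + 10×4 = 286
Proposal F: 9×3 + 13×3 + 13×2 + 12×4 + 11×5 + 10×1 + 9×1 + 10×5 = 264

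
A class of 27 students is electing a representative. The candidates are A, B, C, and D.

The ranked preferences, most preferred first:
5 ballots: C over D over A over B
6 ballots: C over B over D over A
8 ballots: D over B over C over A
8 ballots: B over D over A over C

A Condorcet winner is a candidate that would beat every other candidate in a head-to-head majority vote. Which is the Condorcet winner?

B vs A: 22–5
B vs C: 16–11
B vs D: 14–13
B beats every other candidate.

B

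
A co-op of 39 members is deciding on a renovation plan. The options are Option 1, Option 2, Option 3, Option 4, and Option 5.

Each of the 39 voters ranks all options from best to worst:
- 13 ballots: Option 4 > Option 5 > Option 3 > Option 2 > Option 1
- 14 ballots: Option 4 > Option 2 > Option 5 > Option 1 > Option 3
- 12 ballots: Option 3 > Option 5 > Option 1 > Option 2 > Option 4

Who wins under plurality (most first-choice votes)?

First-place votes: Option 1 0, Option 2 0, Option 3 12, Option 4 27, Option 5 0.

Option 4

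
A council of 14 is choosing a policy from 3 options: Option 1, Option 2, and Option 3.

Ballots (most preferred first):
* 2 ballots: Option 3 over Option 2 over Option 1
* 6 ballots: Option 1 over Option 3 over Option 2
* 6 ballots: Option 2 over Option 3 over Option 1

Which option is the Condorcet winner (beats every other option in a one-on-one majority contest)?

Option 3

Option 3 vs Option 1: 8–6
Option 3 vs Option 2: 8–6
Option 3 beats every other option.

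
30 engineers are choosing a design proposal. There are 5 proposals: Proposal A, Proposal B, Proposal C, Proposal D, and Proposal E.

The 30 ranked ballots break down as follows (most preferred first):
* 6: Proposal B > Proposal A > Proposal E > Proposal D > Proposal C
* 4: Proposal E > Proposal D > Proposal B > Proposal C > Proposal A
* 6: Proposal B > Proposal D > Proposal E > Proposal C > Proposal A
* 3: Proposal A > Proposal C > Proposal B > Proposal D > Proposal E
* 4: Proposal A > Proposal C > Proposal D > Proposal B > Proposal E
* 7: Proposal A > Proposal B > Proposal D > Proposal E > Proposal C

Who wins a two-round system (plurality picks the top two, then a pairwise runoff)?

Proposal B

Round 1 first-place votes: Proposal A 14, Proposal B 12, Proposal C 0, Proposal D 0, Proposal E 4. Proposal A and Proposal B advance.
Runoff: Proposal A is ranked above Proposal B on 14 ballots, Proposal B above Proposal A on 16.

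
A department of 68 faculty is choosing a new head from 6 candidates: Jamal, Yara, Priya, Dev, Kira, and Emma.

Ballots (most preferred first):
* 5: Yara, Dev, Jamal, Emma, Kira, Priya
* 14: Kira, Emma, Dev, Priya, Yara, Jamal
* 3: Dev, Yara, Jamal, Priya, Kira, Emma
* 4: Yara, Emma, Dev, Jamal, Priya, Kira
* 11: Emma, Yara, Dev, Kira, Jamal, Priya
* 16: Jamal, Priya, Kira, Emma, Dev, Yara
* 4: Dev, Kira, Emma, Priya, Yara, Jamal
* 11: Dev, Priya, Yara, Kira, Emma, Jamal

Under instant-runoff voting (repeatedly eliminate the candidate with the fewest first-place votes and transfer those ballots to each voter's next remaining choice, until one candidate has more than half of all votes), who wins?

Round 1: Jamal 16, Yara 9, Priya 0, Dev 18, Kira 14, Emma 11. Priya eliminated.
Round 2: Jamal 16, Yara 9, Dev 18, Kira 14, Emma 11. Yara eliminated.
Round 3: Jamal 16, Dev 23, Kira 14, Emma 15. Kira eliminated.
Round 4: Jamal 16, Dev 23, Emma 29. Jamal eliminated.
Round 5: Dev 23, Emma 45. Emma has a majority (≥35).

Emma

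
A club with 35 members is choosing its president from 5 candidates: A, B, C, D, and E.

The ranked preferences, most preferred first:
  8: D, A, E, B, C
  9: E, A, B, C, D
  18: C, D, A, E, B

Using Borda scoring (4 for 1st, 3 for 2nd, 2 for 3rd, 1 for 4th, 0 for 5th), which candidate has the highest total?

A: 8×3 + 9×3 + 18×2 = 87
B: 8×1 + 9×2 + 18×0 = 26
C: 8×0 + 9×1 + 18×4 = 81
D: 8×4 + 9×0 + 18×3 = 86
E: 8×2 + 9×4 + 18×1 = 70

A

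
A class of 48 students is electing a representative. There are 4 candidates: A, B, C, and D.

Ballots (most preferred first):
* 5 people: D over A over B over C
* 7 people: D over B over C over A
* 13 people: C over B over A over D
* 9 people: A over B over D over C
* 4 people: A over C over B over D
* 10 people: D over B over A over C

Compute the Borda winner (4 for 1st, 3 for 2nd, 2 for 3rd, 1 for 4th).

A: 5×3 + 7×1 + 13×2 + 9×4 + 4×4 + 10×2 = 120
B: 5×2 + 7×3 + 13×3 + 9×3 + 4×2 + 10×3 = 135
C: 5×1 + 7×2 + 13×4 + 9×1 + 4×3 + 10×1 = 102
D: 5×4 + 7×4 + 13×1 + 9×2 + 4×1 + 10×4 = 123

B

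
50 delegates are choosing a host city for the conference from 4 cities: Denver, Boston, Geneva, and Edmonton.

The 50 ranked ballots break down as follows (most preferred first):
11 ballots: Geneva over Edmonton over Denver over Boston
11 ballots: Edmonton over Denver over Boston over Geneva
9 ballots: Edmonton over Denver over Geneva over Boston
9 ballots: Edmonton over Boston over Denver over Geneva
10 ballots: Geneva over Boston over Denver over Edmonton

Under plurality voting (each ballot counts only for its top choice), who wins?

Edmonton

First-place votes: Denver 0, Boston 0, Geneva 21, Edmonton 29.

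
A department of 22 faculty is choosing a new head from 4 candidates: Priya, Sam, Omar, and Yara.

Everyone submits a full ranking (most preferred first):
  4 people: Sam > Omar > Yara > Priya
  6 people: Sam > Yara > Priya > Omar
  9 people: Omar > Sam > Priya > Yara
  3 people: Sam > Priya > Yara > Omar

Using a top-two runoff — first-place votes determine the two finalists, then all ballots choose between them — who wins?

Sam

Round 1 first-place votes: Priya 0, Sam 13, Omar 9, Yara 0. Sam and Omar advance.
Runoff: Sam is ranked above Omar on 13 ballots, Omar above Sam on 9.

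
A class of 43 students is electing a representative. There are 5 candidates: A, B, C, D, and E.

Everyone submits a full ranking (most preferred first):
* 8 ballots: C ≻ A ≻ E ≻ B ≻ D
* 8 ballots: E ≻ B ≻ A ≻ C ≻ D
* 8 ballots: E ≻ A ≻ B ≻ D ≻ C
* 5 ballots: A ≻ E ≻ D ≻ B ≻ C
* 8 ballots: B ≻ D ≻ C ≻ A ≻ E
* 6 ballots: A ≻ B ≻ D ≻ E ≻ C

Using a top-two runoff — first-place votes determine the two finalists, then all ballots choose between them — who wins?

A

Round 1 first-place votes: A 11, B 8, C 8, D 0, E 16. E and A advance.
Runoff: E is ranked above A on 16 ballots, A above E on 27.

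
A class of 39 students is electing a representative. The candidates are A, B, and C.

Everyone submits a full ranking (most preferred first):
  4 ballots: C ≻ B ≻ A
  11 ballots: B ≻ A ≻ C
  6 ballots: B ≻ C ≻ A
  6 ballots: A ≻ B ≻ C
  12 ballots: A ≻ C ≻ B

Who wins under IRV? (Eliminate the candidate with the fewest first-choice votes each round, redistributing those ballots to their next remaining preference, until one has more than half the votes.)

Round 1: A 18, B 17, C 4. C eliminated.
Round 2: A 18, B 21. B has a majority (≥20).

B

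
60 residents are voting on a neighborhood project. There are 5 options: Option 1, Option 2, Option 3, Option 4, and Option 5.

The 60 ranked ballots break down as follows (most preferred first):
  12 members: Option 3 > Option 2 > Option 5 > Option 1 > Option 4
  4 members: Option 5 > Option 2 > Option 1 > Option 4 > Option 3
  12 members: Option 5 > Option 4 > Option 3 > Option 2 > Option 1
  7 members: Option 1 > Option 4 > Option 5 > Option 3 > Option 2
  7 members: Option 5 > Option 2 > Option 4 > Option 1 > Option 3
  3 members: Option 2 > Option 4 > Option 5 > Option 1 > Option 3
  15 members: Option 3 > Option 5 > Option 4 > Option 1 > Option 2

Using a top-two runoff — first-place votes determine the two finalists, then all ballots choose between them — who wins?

Round 1 first-place votes: Option 1 7, Option 2 3, Option 3 27, Option 4 0, Option 5 23. Option 3 and Option 5 advance.
Runoff: Option 3 is ranked above Option 5 on 27 ballots, Option 5 above Option 3 on 33.

Option 5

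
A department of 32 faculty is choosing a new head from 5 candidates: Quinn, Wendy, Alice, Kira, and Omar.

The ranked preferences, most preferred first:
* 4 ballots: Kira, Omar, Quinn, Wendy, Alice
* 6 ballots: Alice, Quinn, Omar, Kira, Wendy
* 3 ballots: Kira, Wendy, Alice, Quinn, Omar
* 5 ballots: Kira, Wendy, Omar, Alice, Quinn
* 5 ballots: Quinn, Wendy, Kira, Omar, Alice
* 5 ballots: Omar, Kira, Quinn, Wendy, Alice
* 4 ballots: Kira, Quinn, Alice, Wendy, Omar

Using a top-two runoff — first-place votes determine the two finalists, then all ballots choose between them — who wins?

Round 1 first-place votes: Quinn 5, Wendy 0, Alice 6, Kira 16, Omar 5. Kira and Alice advance.
Runoff: Kira is ranked above Alice on 26 ballots, Alice above Kira on 6.

Kira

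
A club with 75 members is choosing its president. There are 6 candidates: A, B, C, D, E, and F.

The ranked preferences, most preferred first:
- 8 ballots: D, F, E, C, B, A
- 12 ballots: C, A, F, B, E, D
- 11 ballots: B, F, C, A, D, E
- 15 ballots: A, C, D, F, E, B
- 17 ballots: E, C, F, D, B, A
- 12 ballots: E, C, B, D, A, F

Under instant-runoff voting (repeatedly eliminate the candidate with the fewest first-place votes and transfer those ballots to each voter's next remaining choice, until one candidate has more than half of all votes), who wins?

C

Round 1: A 15, B 11, C 12, D 8, E 29, F 0. F eliminated.
Round 2: A 15, B 11, C 12, D 8, E 29. D eliminated.
Round 3: A 15, B 11, C 12, E 37. B eliminated.
Round 4: A 15, C 23, E 37. A eliminated.
Round 5: C 38, E 37. C has a majority (≥38).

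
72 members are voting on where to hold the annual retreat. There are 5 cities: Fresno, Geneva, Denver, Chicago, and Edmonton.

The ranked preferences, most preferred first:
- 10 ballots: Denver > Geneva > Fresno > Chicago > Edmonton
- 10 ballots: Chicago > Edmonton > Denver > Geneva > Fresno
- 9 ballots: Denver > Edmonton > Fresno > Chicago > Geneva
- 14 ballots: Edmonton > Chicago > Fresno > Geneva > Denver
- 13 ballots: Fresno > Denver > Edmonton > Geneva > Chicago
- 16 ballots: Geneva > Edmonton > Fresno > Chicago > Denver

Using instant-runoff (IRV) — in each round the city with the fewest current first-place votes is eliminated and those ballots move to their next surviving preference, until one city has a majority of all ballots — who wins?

Round 1: Fresno 13, Geneva 16, Denver 19, Chicago 10, Edmonton 14. Chicago eliminated.
Round 2: Fresno 13, Geneva 16, Denver 19, Edmonton 24. Fresno eliminated.
Round 3: Geneva 16, Denver 32, Edmonton 24. Geneva eliminated.
Round 4: Denver 32, Edmonton 40. Edmonton has a majority (≥37).

Edmonton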